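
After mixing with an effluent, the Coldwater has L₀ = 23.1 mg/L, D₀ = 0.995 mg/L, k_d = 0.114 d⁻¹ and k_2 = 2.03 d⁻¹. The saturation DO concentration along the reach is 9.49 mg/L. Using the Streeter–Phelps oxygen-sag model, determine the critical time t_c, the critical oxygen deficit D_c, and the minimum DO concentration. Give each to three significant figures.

With k_2/k_d = 17.81 and 1 − D₀(k_2−k_d)/(k_d L₀) = 0.2761,
t_c = ln(17.81 × 0.2761) / (2.03 − 0.114) = ln(4.916) / 1.916 = 1.592/1.916 = 0.8311 d.
D_c = (k_d/k_2) L₀ e^(−k_d t_c) = (0.114/2.03) × 23.1 × e^(−0.114×0.8311) = 0.05616 × 23.1 × 0.9096 = 1.180 mg/L.
Minimum DO = C_s − D_c = 9.49 − 1.180 = 8.310 mg/L.

t_c ≈ 0.831 d; D_c ≈ 1.18 mg/L; min DO ≈ 8.31 mg/L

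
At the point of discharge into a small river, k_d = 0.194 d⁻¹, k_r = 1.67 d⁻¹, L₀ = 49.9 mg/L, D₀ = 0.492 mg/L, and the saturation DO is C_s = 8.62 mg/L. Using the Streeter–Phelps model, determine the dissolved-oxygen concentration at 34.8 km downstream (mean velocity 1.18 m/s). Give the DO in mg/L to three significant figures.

Travel time t = x/v = 34.8 km / (1.18 m/s) = 34800 m / 1.18 m/s = 29490 s = 0.3413 d.
k_d L₀/(k_r−k_d) = 0.194×49.9/(1.67−0.194) = 9.681/1.476 = 6.559 mg/L.
e^(−k_d t) = e^(−0.194×0.3413) = 0.9359; e^(−k_r t) = e^(−1.67×0.3413) = 0.5655.
D = 6.559 × (0.9359 − 0.5655) + 0.492 × 0.5655 = 2.429 + 0.2782 = 2.708 mg/L.
DO = C_s − D = 8.62 − 2.708 = 5.912 mg/L.

DO ≈ 5.91 mg/L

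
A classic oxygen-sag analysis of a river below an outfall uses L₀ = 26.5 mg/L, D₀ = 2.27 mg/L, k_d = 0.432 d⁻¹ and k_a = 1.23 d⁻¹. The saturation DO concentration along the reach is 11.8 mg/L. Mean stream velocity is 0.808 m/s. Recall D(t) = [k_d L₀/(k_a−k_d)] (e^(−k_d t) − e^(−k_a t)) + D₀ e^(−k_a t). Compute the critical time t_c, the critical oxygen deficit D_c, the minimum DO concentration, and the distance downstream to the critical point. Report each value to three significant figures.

At the critical point dD/dt = 0, so k_d L₀ e^(−k_d t) = k_a D. Substituting D(t) from the Streeter–Phelps equation and solving for t gives
t_c = ln[(k_a/k_d)(1 − D₀(k_a−k_d)/(k_d L₀))] / (k_a−k_d).
Here k_a−k_d = 0.7980 d⁻¹ and 1 − D₀(k_a−k_d)/(k_d L₀) = 1 − 2.27×0.7980/(0.432×26.5) = 0.8418, so
t_c = ln(2.847 × 0.8418) / 0.7980 = 0.8741 / 0.7980 = 1.095 d.
L(t_c) = L₀ e^(−k_d t_c) = 26.5 × 0.6230 = 16.51 mg/L, and at the critical point k_a D_c = k_d L, so D_c = (0.432/1.23) × 16.51 = 5.799 mg/L.
Minimum DO = C_s − D_c = 11.8 − 5.799 = 6.001 mg/L.
x_c = v t_c = 0.808 m/s × 1.095 d × 86400 s/d = 76470 m ≈ 76.5 km.

t_c ≈ 1.10 d; D_c ≈ 5.80 mg/L; min DO ≈ 6.00 mg/L; x_c ≈ 76.5 km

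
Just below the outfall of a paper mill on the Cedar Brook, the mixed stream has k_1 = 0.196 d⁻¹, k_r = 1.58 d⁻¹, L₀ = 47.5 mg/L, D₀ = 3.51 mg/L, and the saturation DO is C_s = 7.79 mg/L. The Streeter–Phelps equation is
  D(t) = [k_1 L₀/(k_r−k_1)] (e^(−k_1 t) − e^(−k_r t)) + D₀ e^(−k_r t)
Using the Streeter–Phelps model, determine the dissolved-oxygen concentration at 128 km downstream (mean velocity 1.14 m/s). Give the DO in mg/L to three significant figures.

Travel time t = x/v = 128 km / (1.14 m/s) = 128000 m / 1.14 m/s = 112300 s = 1.300 d.
k_1 L₀/(k_r−k_1) = 0.196×47.5/(1.58−0.196) = 9.310/1.384 = 6.727 mg/L.
e^(−k_1 t) = e^(−0.196×1.300) = 0.7751; e^(−k_r t) = e^(−1.58×1.300) = 0.1283.
D = 6.727 × (0.7751 − 0.1283) + 3.51 × 0.1283 = 4.351 + 0.4504 = 4.802 mg/L.
DO = C_s − D = 7.79 − 4.802 = 2.988 mg/L.

DO ≈ 2.99 mg/L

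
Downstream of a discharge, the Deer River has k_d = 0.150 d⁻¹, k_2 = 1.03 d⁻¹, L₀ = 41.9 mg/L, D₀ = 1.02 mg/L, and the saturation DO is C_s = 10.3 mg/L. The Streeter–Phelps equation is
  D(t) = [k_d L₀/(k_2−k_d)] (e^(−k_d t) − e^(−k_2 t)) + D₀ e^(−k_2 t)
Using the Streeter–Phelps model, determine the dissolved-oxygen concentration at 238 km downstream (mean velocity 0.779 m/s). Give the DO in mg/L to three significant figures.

Travel time t = x/v = 238 km / (0.779 m/s) = 238000 m / 0.779 m/s = 305500 s = 3.536 d.
k_d L₀/(k_2−k_d) = 0.150×41.9/(1.03−0.150) = 6.285/0.8800 = 7.142 mg/L.
e^(−k_d t) = e^(−0.150×3.536) = 0.5884; e^(−k_2 t) = e^(−1.03×3.536) = 0.02619.
D = 7.142 × (0.5884 − 0.02619) + 1.02 × 0.02619 = 4.015 + 0.02672 = 4.042 mg/L.
DO = C_s − D = 10.3 − 4.042 = 6.258 mg/L.

DO ≈ 6.26 mg/L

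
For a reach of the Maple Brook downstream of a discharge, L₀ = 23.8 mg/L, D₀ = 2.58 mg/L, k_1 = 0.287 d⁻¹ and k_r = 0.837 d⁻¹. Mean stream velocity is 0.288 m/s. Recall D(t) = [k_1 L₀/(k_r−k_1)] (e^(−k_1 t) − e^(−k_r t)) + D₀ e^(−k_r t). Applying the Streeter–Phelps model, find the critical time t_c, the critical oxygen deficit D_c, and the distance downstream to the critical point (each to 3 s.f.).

With k_r/k_1 = 2.916 and 1 − D₀(k_r−k_1)/(k_1 L₀) = 0.7923,
t_c = ln(2.916 × 0.7923) / (0.837 − 0.287) = ln(2.311) / 0.5500 = 0.8375/0.5500 = 1.523 d.
L(t_c) = L₀ e^(−k_1 t_c) = 23.8 × 0.6460 = 15.37 mg/L, and at the critical point k_r D_c = k_1 L, so D_c = (0.287/0.837) × 15.37 = 5.272 mg/L.
x_c = v t_c = 0.288 m/s × 1.523 d × 86400 s/d = 37890 m ≈ 37.9 km.

t_c ≈ 1.52 d; D_c ≈ 5.27 mg/L; x_c ≈ 37.9 km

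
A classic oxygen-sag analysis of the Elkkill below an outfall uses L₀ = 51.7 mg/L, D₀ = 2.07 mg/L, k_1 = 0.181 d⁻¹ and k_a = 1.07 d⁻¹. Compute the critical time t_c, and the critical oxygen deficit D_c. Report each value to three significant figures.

t_c ≈ 1.75 d; D_c ≈ 6.37 mg/L

t_c = [1/(k_a−k_1)] ln[(k_a/k_1)(1 − D₀(k_a−k_1)/(k_1 L₀))]
= [1/(1.07−0.181)] ln[(1.07/0.181)(1 − 2.07×0.8890/(0.181×51.7))]
= (1/0.8890) ln[5.912 × 0.8033] = 1.125 × ln(4.749) = 1.125 × 1.558 = 1.752 d.
D_c = (k_1/k_a) L₀ e^(−k_1 t_c) = (0.181/1.07) × 51.7 × e^(−0.181×1.752) = 0.1692 × 51.7 × 0.7282 = 6.368 mg/L.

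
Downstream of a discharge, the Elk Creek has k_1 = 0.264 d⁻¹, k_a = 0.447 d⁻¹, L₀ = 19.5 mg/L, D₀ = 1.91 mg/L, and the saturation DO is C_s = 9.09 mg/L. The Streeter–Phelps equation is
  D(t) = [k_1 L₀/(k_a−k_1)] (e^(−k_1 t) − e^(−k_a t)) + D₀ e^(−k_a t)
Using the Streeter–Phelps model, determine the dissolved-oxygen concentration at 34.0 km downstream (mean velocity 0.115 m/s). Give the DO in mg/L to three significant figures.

DO ≈ 3.37 mg/L

Travel time t = x/v = 34.0 km / (0.115 m/s) = 34000 m / 0.115 m/s = 295700 s = 3.422 d.
k_1 L₀/(k_a−k_1) = 0.264×19.5/(0.447−0.264) = 5.148/0.1830 = 28.13 mg/L.
e^(−k_1 t) = e^(−0.264×3.422) = 0.4052; e^(−k_a t) = e^(−0.447×3.422) = 0.2166.
D = 28.13 × (0.4052 − 0.2166) + 1.91 × 0.2166 = 5.305 + 0.4138 = 5.719 mg/L.
DO = C_s − D = 9.09 − 5.719 = 3.371 mg/L.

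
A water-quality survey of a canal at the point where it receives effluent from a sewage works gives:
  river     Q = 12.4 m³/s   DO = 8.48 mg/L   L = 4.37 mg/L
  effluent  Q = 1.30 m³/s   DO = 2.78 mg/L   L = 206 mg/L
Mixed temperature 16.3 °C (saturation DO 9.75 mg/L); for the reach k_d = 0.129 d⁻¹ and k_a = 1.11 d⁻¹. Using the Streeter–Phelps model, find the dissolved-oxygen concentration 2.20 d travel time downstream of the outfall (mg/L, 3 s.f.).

Mixed DO = (12.4×8.48 + 1.30×2.78)/(12.4+1.30) = 108.8/13.70 = 7.939 mg/L.
Mixed L₀ = (12.4×4.37 + 1.30×206)/(13.70) = 322.0/13.70 = 23.50 mg/L.
Initial deficit D₀ = C_s − DO₀ = 9.75 − 7.939 = 1.811 mg/L.
D(2.20) = [0.129×23.50/(1.11−0.129)](e^(−0.129×2.20) − e^(−1.11×2.20)) + 1.811 e^(−1.11×2.20)
= 3.091 × (0.7529 − 0.08699) + 1.811 × 0.08699 = 2.216 mg/L.
DO = 9.75 − 2.216 = 7.534 mg/L.

DO ≈ 7.53 mg/L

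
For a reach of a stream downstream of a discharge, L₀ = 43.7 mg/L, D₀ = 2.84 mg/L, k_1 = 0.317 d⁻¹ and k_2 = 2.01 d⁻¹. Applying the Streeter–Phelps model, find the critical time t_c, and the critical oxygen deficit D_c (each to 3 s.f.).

t_c ≈ 0.839 d; D_c ≈ 5.28 mg/L

With k_2/k_1 = 6.341 and 1 − D₀(k_2−k_1)/(k_1 L₀) = 0.6529,
t_c = ln(6.341 × 0.6529) / (2.01 − 0.317) = ln(4.140) / 1.693 = 1.421/1.693 = 0.8392 d.
L(t_c) = L₀ e^(−k_1 t_c) = 43.7 × 0.7664 = 33.49 mg/L, and at the critical point k_2 D_c = k_1 L, so D_c = (0.317/2.01) × 33.49 = 5.282 mg/L.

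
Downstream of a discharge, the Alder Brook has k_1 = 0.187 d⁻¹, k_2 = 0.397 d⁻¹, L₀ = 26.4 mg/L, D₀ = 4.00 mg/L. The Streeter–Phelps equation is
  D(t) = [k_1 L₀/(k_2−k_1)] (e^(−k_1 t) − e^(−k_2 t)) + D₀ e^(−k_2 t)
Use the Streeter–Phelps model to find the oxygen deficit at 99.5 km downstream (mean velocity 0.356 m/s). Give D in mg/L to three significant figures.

Travel time t = x/v = 99.5 km / (0.356 m/s) = 99500 m / 0.356 m/s = 279500 s = 3.235 d.
k_1 L₀/(k_2−k_1) = 0.187×26.4/(0.397−0.187) = 4.937/0.2100 = 23.51 mg/L.
e^(−k_1 t) = e^(−0.187×3.235) = 0.5461; e^(−k_2 t) = e^(−0.397×3.235) = 0.2769.
D = 23.51 × (0.5461 − 0.2769) + 4.00 × 0.2769 = 6.330 + 1.107 = 7.437 mg/L.

D ≈ 7.44 mg/L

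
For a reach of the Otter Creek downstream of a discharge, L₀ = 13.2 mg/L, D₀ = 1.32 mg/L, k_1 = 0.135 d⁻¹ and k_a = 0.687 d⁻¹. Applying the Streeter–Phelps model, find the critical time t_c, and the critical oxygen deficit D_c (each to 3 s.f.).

t_c ≈ 2.00 d; D_c ≈ 1.98 mg/L

t_c = [1/(k_a−k_1)] ln[(k_a/k_1)(1 − D₀(k_a−k_1)/(k_1 L₀))]
= [1/(0.687−0.135)] ln[(0.687/0.135)(1 − 1.32×0.5520/(0.135×13.2))]
= (1/0.5520) ln[5.089 × 0.5911] = 1.812 × ln(3.008) = 1.812 × 1.101 = 1.995 d.
L(t_c) = L₀ e^(−k_1 t_c) = 13.2 × 0.7639 = 10.08 mg/L, and at the critical point k_a D_c = k_1 L, so D_c = (0.135/0.687) × 10.08 = 1.981 mg/L.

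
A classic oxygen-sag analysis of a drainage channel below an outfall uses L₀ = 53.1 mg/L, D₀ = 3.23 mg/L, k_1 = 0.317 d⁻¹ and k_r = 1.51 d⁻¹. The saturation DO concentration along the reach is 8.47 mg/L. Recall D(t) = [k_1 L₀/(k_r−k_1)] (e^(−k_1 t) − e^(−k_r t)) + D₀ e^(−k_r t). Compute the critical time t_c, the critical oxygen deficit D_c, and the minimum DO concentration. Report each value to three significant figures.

t_c ≈ 1.09 d; D_c ≈ 7.89 mg/L; min DO ≈ 0.581 mg/L

With k_r/k_1 = 4.763 and 1 − D₀(k_r−k_1)/(k_1 L₀) = 0.7711,
t_c = ln(4.763 × 0.7711) / (1.51 − 0.317) = ln(3.673) / 1.193 = 1.301/1.193 = 1.091 d.
L(t_c) = L₀ e^(−k_1 t_c) = 53.1 × 0.7077 = 37.58 mg/L, and at the critical point k_r D_c = k_1 L, so D_c = (0.317/1.51) × 37.58 = 7.889 mg/L.
Minimum DO = C_s − D_c = 8.47 − 7.889 = 0.5806 mg/L.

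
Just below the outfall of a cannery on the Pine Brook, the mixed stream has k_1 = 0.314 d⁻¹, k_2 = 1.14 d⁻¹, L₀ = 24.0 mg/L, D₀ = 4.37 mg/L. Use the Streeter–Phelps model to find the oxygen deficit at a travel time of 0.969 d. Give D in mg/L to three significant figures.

D ≈ 5.16 mg/L

k_1 L₀/(k_2−k_1) = 0.314×24.0/(1.14−0.314) = 7.536/0.8260 = 9.123 mg/L.
e^(−k_1 t) = e^(−0.314×0.9690) = 0.7377; e^(−k_2 t) = e^(−1.14×0.9690) = 0.3313.
D = 9.123 × (0.7377 − 0.3313) + 4.37 × 0.3313 = 3.707 + 1.448 = 5.155 mg/L.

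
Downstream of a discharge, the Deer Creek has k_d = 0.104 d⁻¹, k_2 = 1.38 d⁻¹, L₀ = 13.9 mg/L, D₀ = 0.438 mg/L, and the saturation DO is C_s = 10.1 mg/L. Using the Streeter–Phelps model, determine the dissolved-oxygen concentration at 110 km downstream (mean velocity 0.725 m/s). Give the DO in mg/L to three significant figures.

DO ≈ 9.22 mg/L

Travel time t = x/v = 110 km / (0.725 m/s) = 110000 m / 0.725 m/s = 151700 s = 1.756 d.
k_d L₀/(k_2−k_d) = 0.104×13.9/(1.38−0.104) = 1.446/1.276 = 1.133 mg/L.
e^(−k_d t) = e^(−0.104×1.756) = 0.8331; e^(−k_2 t) = e^(−1.38×1.756) = 0.08862.
D = 1.133 × (0.8331 − 0.08862) + 0.438 × 0.08862 = 0.8434 + 0.03882 = 0.8822 mg/L.
DO = C_s − D = 10.1 − 0.8822 = 9.218 mg/L.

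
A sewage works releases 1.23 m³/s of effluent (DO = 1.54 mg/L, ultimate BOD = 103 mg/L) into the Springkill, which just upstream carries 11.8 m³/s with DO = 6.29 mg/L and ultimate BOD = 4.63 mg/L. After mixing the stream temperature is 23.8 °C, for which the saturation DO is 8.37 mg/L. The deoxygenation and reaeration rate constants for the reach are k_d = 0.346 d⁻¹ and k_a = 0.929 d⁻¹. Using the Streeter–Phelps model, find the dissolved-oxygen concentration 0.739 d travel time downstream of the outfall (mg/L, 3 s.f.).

DO ≈ 4.86 mg/L

Mixed DO = (11.8×6.29 + 1.23×1.54)/(11.8+1.23) = 76.12/13.03 = 5.842 mg/L.
Mixed L₀ = (11.8×4.63 + 1.23×103)/(13.03) = 181.3/13.03 = 13.92 mg/L.
Initial deficit D₀ = C_s − DO₀ = 8.37 − 5.842 = 2.528 mg/L.
D(0.739) = [0.346×13.92/(0.929−0.346)](e^(−0.346×0.739) − e^(−0.929×0.739)) + 2.528 e^(−0.929×0.739)
= 8.259 × (0.7744 − 0.5033) + 2.528 × 0.5033 = 3.511 mg/L.
DO = 8.37 − 3.511 = 4.859 mg/L.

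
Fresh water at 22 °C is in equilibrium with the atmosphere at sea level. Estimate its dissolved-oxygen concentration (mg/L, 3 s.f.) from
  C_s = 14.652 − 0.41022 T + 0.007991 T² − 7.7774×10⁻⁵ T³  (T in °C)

C_s = 14.652 − 0.41022×22 + 0.007991×22² − 7.7774×10⁻⁵×22³ = 8.667 mg/L.

C_s ≈ 8.67 mg/L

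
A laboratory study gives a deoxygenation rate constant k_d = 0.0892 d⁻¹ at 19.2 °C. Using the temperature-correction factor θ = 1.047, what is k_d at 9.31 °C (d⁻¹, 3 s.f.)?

k_d ≈ 0.0566 d⁻¹

k_d(T₂) = k_d(T₁) · θ^(T₂−T₁) = 0.0892 × 1.047^(9.31−19.2)
= 0.0892 × 1.047^-9.89 = 0.0892 × 0.6349 = 0.05664 d⁻¹.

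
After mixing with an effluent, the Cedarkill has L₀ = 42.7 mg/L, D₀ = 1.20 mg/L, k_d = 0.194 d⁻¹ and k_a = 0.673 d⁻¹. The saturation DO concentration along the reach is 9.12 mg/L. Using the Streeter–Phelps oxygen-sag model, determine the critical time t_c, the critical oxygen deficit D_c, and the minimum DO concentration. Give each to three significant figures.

t_c ≈ 2.45 d; D_c ≈ 7.66 mg/L; min DO ≈ 1.46 mg/L

At the critical point dD/dt = 0, so k_d L₀ e^(−k_d t) = k_a D. Substituting D(t) from the Streeter–Phelps equation and solving for t gives
t_c = ln[(k_a/k_d)(1 − D₀(k_a−k_d)/(k_d L₀))] / (k_a−k_d).
Here k_a−k_d = 0.4790 d⁻¹ and 1 − D₀(k_a−k_d)/(k_d L₀) = 1 − 1.20×0.4790/(0.194×42.7) = 0.9306, so
t_c = ln(3.469 × 0.9306) / 0.4790 = 1.172 / 0.4790 = 2.447 d.
D_c = (k_d/k_a) L₀ e^(−k_d t_c) = (0.194/0.673) × 42.7 × e^(−0.194×2.447) = 0.2883 × 42.7 × 0.6221 = 7.657 mg/L.
Minimum DO = C_s − D_c = 9.12 − 7.657 = 1.463 mg/L.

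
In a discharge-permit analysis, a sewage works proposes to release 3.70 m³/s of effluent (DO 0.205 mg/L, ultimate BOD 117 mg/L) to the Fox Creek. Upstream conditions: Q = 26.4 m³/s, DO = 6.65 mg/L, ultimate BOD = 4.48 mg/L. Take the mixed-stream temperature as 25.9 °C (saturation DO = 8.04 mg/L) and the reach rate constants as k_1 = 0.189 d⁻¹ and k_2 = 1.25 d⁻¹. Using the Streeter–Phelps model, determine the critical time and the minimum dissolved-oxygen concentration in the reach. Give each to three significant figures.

Mixed DO = (26.4×6.65 + 3.70×0.205)/(26.4+3.70) = 176.3/30.10 = 5.858 mg/L.
Mixed L₀ = (26.4×4.48 + 3.70×117)/(30.10) = 551.2/30.10 = 18.31 mg/L.
Initial deficit D₀ = C_s − DO₀ = 8.04 − 5.858 = 2.182 mg/L.
t_c = (1/1.061) ln[(1.25/0.189)(1 − 2.182×1.061/(0.189×18.31))] = 0.9425 × ln(2.189) = 0.7384 d.
D_c = (0.189/1.25) × 18.31 × e^(−0.189×0.7384) = 0.1512 × 18.31 × 0.8697 = 2.408 mg/L.
Minimum DO = 8.04 − 2.408 = 5.632 mg/L.

t_c ≈ 0.738 d; minimum DO ≈ 5.63 mg/L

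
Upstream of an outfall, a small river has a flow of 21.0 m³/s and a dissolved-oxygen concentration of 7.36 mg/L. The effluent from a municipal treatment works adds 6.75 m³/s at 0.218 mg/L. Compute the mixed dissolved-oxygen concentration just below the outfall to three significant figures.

5.62 mg/L

Flow-weighted mixing: C = (Q_r C_r + Q_w C_w)/(Q_r + Q_w)
= (21.0×7.36 + 6.75×0.218)/(21.0 + 6.75) = 156.0/27.75 = 5.623 mg/L.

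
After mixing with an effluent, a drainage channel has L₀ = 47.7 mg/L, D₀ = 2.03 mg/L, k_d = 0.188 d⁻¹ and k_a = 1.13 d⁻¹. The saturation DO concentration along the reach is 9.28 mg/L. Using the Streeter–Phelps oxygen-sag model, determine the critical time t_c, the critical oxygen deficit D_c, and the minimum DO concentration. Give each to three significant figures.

With k_a/k_d = 6.011 and 1 − D₀(k_a−k_d)/(k_d L₀) = 0.7868,
t_c = ln(6.011 × 0.7868) / (1.13 − 0.188) = ln(4.729) / 0.9420 = 1.554/0.9420 = 1.649 d.
L(t_c) = L₀ e^(−k_d t_c) = 47.7 × 0.7334 = 34.98 mg/L, and at the critical point k_a D_c = k_d L, so D_c = (0.188/1.13) × 34.98 = 5.820 mg/L.
Minimum DO = C_s − D_c = 9.28 − 5.820 = 3.460 mg/L.

t_c ≈ 1.65 d; D_c ≈ 5.82 mg/L; min DO ≈ 3.46 mg/L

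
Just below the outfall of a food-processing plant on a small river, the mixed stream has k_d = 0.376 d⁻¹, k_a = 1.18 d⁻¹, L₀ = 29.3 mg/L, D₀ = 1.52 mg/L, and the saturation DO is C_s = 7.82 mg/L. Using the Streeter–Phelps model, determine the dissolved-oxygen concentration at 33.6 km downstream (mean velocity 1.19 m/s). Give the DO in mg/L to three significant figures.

DO ≈ 3.99 mg/L

Travel time t = x/v = 33.6 km / (1.19 m/s) = 33600 m / 1.19 m/s = 28240 s = 0.3268 d.
k_d L₀/(k_a−k_d) = 0.376×29.3/(1.18−0.376) = 11.02/0.8040 = 13.70 mg/L.
e^(−k_d t) = e^(−0.376×0.3268) = 0.8844; e^(−k_a t) = e^(−1.18×0.3268) = 0.6800.
D = 13.70 × (0.8844 − 0.6800) + 1.52 × 0.6800 = 2.800 + 1.034 = 3.834 mg/L.
DO = C_s − D = 7.82 − 3.834 = 3.986 mg/L.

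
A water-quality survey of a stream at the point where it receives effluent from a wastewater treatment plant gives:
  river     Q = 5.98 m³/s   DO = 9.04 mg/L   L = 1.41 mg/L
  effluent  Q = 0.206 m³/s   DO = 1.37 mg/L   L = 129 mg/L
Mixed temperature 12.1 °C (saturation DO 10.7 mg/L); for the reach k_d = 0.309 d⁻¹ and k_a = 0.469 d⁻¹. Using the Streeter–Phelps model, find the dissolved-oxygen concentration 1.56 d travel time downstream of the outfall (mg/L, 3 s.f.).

Mixed DO = (5.98×9.04 + 0.206×1.37)/(5.98+0.206) = 54.34/6.186 = 8.785 mg/L.
Mixed L₀ = (5.98×1.41 + 0.206×129)/(6.186) = 35.01/6.186 = 5.659 mg/L.
Initial deficit D₀ = C_s − DO₀ = 10.7 − 8.785 = 1.915 mg/L.
D(1.56) = [0.309×5.659/(0.469−0.309)](e^(−0.309×1.56) − e^(−0.469×1.56)) + 1.915 e^(−0.469×1.56)
= 10.93 × (0.6175 − 0.4811) + 1.915 × 0.4811 = 2.412 mg/L.
DO = 10.7 − 2.412 = 8.288 mg/L.

DO ≈ 8.29 mg/L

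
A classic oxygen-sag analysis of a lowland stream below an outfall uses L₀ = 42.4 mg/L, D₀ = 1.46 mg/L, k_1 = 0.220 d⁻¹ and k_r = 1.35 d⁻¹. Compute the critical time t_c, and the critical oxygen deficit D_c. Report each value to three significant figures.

t_c ≈ 1.43 d; D_c ≈ 5.04 mg/L

At the critical point dD/dt = 0, so k_1 L₀ e^(−k_1 t) = k_r D. Substituting D(t) from the Streeter–Phelps equation and solving for t gives
t_c = ln[(k_r/k_1)(1 − D₀(k_r−k_1)/(k_1 L₀))] / (k_r−k_1).
Here k_r−k_1 = 1.130 d⁻¹ and 1 − D₀(k_r−k_1)/(k_1 L₀) = 1 − 1.46×1.130/(0.220×42.4) = 0.8231, so
t_c = ln(6.136 × 0.8231) / 1.130 = 1.620 / 1.130 = 1.433 d.
L(t_c) = L₀ e^(−k_1 t_c) = 42.4 × 0.7296 = 30.93 mg/L, and at the critical point k_r D_c = k_1 L, so D_c = (0.220/1.35) × 30.93 = 5.041 mg/L.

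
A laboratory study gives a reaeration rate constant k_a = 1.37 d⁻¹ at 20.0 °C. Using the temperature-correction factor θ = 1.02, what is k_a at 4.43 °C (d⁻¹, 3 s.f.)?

k_a(T₂) = k_a(T₁) · θ^(T₂−T₁) = 1.37 × 1.02^(4.43−20.0)
= 1.37 × 1.02^-15.6 = 1.37 × 0.7347 = 1.007 d⁻¹.

k_a ≈ 1.01 d⁻¹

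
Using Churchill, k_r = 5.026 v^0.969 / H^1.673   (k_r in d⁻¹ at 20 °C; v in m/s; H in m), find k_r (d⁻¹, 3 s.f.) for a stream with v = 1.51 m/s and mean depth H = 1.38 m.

k_r = 5.026 × 1.51^0.969 / 1.38^1.673 = 5.026 × 1.491 / 1.714 = 4.372 d⁻¹.

k_r ≈ 4.37 d⁻¹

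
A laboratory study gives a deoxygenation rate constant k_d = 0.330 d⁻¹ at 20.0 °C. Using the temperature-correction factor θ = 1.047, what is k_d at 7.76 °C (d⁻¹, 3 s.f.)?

k_d ≈ 0.188 d⁻¹

k_d(T₂) = k_d(T₁) · θ^(T₂−T₁) = 0.330 × 1.047^(7.76−20.0)
= 0.330 × 1.047^-12.2 = 0.330 × 0.5700 = 0.1881 d⁻¹.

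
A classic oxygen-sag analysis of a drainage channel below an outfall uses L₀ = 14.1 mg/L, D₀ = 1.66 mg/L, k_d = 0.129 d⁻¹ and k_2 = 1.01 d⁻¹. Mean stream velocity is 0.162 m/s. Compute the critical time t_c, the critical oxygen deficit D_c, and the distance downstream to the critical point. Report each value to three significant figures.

t_c = [1/(k_2−k_d)] ln[(k_2/k_d)(1 − D₀(k_2−k_d)/(k_d L₀))]
= [1/(1.01−0.129)] ln[(1.01/0.129)(1 − 1.66×0.8810/(0.129×14.1))]
= (1/0.8810) ln[7.829 × 0.1960] = 1.135 × ln(1.534) = 1.135 × 0.4281 = 0.4859 d.
D_c = (k_d/k_2) L₀ e^(−k_d t_c) = (0.129/1.01) × 14.1 × e^(−0.129×0.4859) = 0.1277 × 14.1 × 0.9392 = 1.691 mg/L.
x_c = v t_c = 0.162 m/s × 0.4859 d × 86400 s/d = 6801 m ≈ 6.80 km.

t_c ≈ 0.486 d; D_c ≈ 1.69 mg/L; x_c ≈ 6.80 km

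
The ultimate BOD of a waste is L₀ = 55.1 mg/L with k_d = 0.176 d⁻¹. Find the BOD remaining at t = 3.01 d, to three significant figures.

L ≈ 32.4 mg/L

L_t = L₀ e^(−k_d t) = 55.1 × e^(−0.176×3.01) = 55.1 × 0.5887 = 32.44 mg/L.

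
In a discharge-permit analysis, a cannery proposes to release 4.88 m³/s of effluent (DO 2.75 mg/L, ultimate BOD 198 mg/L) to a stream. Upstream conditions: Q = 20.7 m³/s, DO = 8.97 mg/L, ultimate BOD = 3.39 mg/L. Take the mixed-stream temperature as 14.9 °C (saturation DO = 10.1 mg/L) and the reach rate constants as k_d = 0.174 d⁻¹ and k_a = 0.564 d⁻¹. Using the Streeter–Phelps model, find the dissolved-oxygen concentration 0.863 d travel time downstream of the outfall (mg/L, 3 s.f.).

Mixed DO = (20.7×8.97 + 4.88×2.75)/(20.7+4.88) = 199.1/25.58 = 7.783 mg/L.
Mixed L₀ = (20.7×3.39 + 4.88×198)/(25.58) = 1036/25.58 = 40.52 mg/L.
Initial deficit D₀ = C_s − DO₀ = 10.1 − 7.783 = 2.317 mg/L.
D(0.863) = [0.174×40.52/(0.564−0.174)](e^(−0.174×0.863) − e^(−0.564×0.863)) + 2.317 e^(−0.564×0.863)
= 18.08 × (0.8606 − 0.6146) + 2.317 × 0.6146 = 5.870 mg/L.
DO = 10.1 − 5.870 = 4.230 mg/L.

DO ≈ 4.23 mg/L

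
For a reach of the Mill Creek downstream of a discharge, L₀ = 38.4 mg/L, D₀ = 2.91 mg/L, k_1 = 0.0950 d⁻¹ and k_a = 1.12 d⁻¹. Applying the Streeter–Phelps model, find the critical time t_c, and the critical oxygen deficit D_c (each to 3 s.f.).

t_c ≈ 0.747 d; D_c ≈ 3.03 mg/L

With k_a/k_1 = 11.79 and 1 − D₀(k_a−k_1)/(k_1 L₀) = 0.1824,
t_c = ln(11.79 × 0.1824) / (1.12 − 0.0950) = ln(2.150) / 1.025 = 0.7654/1.025 = 0.7468 d.
D_c = (k_1/k_a) L₀ e^(−k_1 t_c) = (0.0950/1.12) × 38.4 × e^(−0.0950×0.7468) = 0.08482 × 38.4 × 0.9315 = 3.034 mg/L.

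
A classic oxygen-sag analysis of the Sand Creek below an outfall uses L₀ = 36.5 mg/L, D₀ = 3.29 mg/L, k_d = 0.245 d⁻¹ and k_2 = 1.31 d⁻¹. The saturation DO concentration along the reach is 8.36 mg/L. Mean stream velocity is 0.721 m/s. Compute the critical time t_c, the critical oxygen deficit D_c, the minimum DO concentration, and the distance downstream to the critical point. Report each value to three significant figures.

t_c = [1/(k_2−k_d)] ln[(k_2/k_d)(1 − D₀(k_2−k_d)/(k_d L₀))]
= [1/(1.31−0.245)] ln[(1.31/0.245)(1 − 3.29×1.065/(0.245×36.5))]
= (1/1.065) ln[5.347 × 0.6082] = 0.9390 × ln(3.252) = 0.9390 × 1.179 = 1.107 d.
D_c = (k_d/k_2) L₀ e^(−k_d t_c) = (0.245/1.31) × 36.5 × e^(−0.245×1.107) = 0.1870 × 36.5 × 0.7624 = 5.204 mg/L.
Minimum DO = C_s − D_c = 8.36 − 5.204 = 3.156 mg/L.
x_c = v t_c = 0.721 m/s × 1.107 d × 86400 s/d = 68980 m ≈ 69.0 km.

t_c ≈ 1.11 d; D_c ≈ 5.20 mg/L; min DO ≈ 3.16 mg/L; x_c ≈ 69.0 km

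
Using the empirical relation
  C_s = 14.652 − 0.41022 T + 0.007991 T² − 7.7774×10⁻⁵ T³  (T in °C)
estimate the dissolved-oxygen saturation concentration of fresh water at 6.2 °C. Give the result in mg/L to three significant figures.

C_s ≈ 12.4 mg/L

C_s = 14.652 − 0.41022×6.2 + 0.007991×6.2² − 7.7774×10⁻⁵×6.2³ = 12.40 mg/L.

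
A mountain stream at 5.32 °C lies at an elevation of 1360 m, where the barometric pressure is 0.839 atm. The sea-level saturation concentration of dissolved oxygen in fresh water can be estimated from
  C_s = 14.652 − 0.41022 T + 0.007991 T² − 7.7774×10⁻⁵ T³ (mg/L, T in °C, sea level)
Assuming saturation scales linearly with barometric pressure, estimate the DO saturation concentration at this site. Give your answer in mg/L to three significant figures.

At sea level: C_s = 14.652 − 0.41022×5.32 + 0.007991×5.32² − 7.7774×10⁻⁵×5.32³ = 12.68 mg/L.
Pressure correction: C_s' = 12.68 × 0.839 = 10.64 mg/L.

C_s ≈ 10.6 mg/L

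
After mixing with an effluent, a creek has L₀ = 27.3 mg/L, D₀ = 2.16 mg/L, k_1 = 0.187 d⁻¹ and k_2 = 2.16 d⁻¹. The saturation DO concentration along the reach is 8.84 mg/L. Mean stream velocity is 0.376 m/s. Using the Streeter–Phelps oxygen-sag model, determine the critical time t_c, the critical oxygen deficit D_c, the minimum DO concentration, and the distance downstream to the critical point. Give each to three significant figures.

t_c ≈ 0.328 d; D_c ≈ 2.22 mg/L; min DO ≈ 6.62 mg/L; x_c ≈ 10.6 km

At the critical point dD/dt = 0, so k_1 L₀ e^(−k_1 t) = k_2 D. Substituting D(t) from the Streeter–Phelps equation and solving for t gives
t_c = ln[(k_2/k_1)(1 − D₀(k_2−k_1)/(k_1 L₀))] / (k_2−k_1).
Here k_2−k_1 = 1.973 d⁻¹ and 1 − D₀(k_2−k_1)/(k_1 L₀) = 1 − 2.16×1.973/(0.187×27.3) = 0.1652, so
t_c = ln(11.55 × 0.1652) / 1.973 = 0.6462 / 1.973 = 0.3275 d.
D_c = (k_1/k_2) L₀ e^(−k_1 t_c) = (0.187/2.16) × 27.3 × e^(−0.187×0.3275) = 0.08657 × 27.3 × 0.9406 = 2.223 mg/L.
Minimum DO = C_s − D_c = 8.84 − 2.223 = 6.617 mg/L.
x_c = v t_c = 0.376 m/s × 0.3275 d × 86400 s/d = 10640 m ≈ 10.6 km.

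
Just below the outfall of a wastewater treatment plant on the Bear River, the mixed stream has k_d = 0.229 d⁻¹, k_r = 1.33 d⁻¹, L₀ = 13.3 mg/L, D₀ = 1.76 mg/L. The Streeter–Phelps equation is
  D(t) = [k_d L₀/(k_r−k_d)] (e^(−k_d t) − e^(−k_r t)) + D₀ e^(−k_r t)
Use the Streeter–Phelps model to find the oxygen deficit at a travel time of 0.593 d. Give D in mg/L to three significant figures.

k_d L₀/(k_r−k_d) = 0.229×13.3/(1.33−0.229) = 3.046/1.101 = 2.766 mg/L.
e^(−k_d t) = e^(−0.229×0.5930) = 0.8730; e^(−k_r t) = e^(−1.33×0.5930) = 0.4544.
D = 2.766 × (0.8730 − 0.4544) + 1.76 × 0.4544 = 1.158 + 0.7998 = 1.958 mg/L.

D ≈ 1.96 mg/L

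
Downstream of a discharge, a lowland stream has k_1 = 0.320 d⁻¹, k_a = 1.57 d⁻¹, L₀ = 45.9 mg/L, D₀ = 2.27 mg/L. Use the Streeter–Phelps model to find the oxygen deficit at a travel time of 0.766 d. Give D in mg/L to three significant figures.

D ≈ 6.35 mg/L

k_1 L₀/(k_a−k_1) = 0.320×45.9/(1.57−0.320) = 14.69/1.250 = 11.75 mg/L.
e^(−k_1 t) = e^(−0.320×0.7660) = 0.7826; e^(−k_a t) = e^(−1.57×0.7660) = 0.3004.
D = 11.75 × (0.7826 − 0.3004) + 2.27 × 0.3004 = 5.666 + 0.6819 = 6.348 mg/L.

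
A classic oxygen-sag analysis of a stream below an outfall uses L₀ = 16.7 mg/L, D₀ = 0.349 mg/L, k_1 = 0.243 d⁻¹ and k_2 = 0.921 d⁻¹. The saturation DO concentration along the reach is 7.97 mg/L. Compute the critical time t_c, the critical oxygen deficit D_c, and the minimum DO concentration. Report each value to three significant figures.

t_c ≈ 1.88 d; D_c ≈ 2.79 mg/L; min DO ≈ 5.18 mg/L

With k_2/k_1 = 3.790 and 1 − D₀(k_2−k_1)/(k_1 L₀) = 0.9417,
t_c = ln(3.790 × 0.9417) / (0.921 − 0.243) = ln(3.569) / 0.6780 = 1.272/0.6780 = 1.877 d.
L(t_c) = L₀ e^(−k_1 t_c) = 16.7 × 0.6338 = 10.58 mg/L, and at the critical point k_2 D_c = k_1 L, so D_c = (0.243/0.921) × 10.58 = 2.793 mg/L.
Minimum DO = C_s − D_c = 7.97 − 2.793 = 5.177 mg/L.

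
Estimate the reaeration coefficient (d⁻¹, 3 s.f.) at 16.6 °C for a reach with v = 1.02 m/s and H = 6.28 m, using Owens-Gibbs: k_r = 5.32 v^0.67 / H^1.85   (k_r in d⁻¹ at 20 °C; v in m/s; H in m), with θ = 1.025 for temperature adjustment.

k_r ≈ 0.166 d⁻¹

k_r(20) = 5.32 × 1.02^0.67 / 6.28^1.85 = 5.32 × 1.013 / 29.94 = 0.1801 d⁻¹.
k_r(16.6) = 0.1801 × 1.025^(16.6−20) = 0.1801 × 0.9195 = 0.1656 d⁻¹.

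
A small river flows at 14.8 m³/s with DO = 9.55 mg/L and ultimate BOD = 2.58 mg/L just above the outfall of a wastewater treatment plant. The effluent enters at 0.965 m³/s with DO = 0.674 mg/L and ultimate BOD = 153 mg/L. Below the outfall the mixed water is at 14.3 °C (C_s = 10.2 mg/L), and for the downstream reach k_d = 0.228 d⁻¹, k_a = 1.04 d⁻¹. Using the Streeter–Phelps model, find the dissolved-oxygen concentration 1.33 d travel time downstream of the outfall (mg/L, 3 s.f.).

DO ≈ 8.29 mg/L

Mixed DO = (14.8×9.55 + 0.965×0.674)/(14.8+0.965) = 142.0/15.77 = 9.007 mg/L.
Mixed L₀ = (14.8×2.58 + 0.965×153)/(15.77) = 185.8/15.77 = 11.79 mg/L.
Initial deficit D₀ = C_s − DO₀ = 10.2 − 9.007 = 1.193 mg/L.
D(1.33) = [0.228×11.79/(1.04−0.228)](e^(−0.228×1.33) − e^(−1.04×1.33)) + 1.193 e^(−1.04×1.33)
= 3.310 × (0.7384 − 0.2508) + 1.193 × 0.2508 = 1.913 mg/L.
DO = 10.2 − 1.913 = 8.287 mg/L.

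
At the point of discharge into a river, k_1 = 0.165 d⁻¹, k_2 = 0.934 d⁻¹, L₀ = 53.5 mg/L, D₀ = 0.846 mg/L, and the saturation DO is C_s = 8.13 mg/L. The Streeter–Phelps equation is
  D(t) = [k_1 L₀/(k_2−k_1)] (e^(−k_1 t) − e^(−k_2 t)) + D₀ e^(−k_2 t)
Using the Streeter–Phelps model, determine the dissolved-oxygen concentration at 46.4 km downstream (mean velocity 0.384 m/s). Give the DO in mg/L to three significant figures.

DO ≈ 1.90 mg/L

Travel time t = x/v = 46.4 km / (0.384 m/s) = 46400 m / 0.384 m/s = 120800 s = 1.399 d.
k_1 L₀/(k_2−k_1) = 0.165×53.5/(0.934−0.165) = 8.828/0.7690 = 11.48 mg/L.
e^(−k_1 t) = e^(−0.165×1.399) = 0.7939; e^(−k_2 t) = e^(−0.934×1.399) = 0.2708.
D = 11.48 × (0.7939 − 0.2708) + 0.846 × 0.2708 = 6.005 + 0.2291 = 6.234 mg/L.
DO = C_s − D = 8.13 − 6.234 = 1.896 mg/L.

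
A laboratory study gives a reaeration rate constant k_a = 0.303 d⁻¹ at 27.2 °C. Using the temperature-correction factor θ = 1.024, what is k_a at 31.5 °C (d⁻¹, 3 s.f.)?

k_a ≈ 0.336 d⁻¹

k_a(T₂) = k_a(T₁) · θ^(T₂−T₁) = 0.303 × 1.024^(31.5−27.2)
= 0.303 × 1.024^4.30 = 0.303 × 1.107 = 0.3355 d⁻¹.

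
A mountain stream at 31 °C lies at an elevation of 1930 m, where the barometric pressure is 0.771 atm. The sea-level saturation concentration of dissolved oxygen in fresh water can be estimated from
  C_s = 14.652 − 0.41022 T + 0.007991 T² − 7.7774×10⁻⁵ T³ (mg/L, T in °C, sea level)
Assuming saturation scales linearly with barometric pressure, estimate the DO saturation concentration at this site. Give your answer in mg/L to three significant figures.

C_s ≈ 5.63 mg/L

At sea level: C_s = 14.652 − 0.41022×31 + 0.007991×31² − 7.7774×10⁻⁵×31³ = 7.298 mg/L.
Pressure correction: C_s' = 7.298 × 0.771 = 5.626 mg/L.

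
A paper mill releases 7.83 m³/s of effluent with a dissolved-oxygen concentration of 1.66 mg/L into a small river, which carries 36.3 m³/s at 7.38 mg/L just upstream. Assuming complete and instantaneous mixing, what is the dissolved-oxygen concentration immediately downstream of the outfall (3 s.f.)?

6.37 mg/L

Flow-weighted mixing: C = (Q_r C_r + Q_w C_w)/(Q_r + Q_w)
= (36.3×7.38 + 7.83×1.66)/(36.3 + 7.83) = 280.9/44.13 = 6.365 mg/L.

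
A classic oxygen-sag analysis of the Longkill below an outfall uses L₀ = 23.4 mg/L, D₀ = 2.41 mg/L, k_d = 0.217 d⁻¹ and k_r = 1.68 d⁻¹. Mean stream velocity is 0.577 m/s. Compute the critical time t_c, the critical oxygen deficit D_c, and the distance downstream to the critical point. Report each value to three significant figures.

t_c ≈ 0.589 d; D_c ≈ 2.66 mg/L; x_c ≈ 29.3 km

At the critical point dD/dt = 0, so k_d L₀ e^(−k_d t) = k_r D. Substituting D(t) from the Streeter–Phelps equation and solving for t gives
t_c = ln[(k_r/k_d)(1 − D₀(k_r−k_d)/(k_d L₀))] / (k_r−k_d).
Here k_r−k_d = 1.463 d⁻¹ and 1 − D₀(k_r−k_d)/(k_d L₀) = 1 − 2.41×1.463/(0.217×23.4) = 0.3056, so
t_c = ln(7.742 × 0.3056) / 1.463 = 0.8613 / 1.463 = 0.5887 d.
L(t_c) = L₀ e^(−k_d t_c) = 23.4 × 0.8801 = 20.59 mg/L, and at the critical point k_r D_c = k_d L, so D_c = (0.217/1.68) × 20.59 = 2.660 mg/L.
x_c = v t_c = 0.577 m/s × 0.5887 d × 86400 s/d = 29350 m ≈ 29.3 km.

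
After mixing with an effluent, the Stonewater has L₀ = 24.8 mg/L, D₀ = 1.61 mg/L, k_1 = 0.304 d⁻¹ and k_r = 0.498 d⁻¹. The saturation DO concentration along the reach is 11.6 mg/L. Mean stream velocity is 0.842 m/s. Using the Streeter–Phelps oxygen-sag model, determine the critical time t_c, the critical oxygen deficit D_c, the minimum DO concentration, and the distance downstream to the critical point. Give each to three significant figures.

t_c ≈ 2.33 d; D_c ≈ 7.46 mg/L; min DO ≈ 4.14 mg/L; x_c ≈ 169 km

With k_r/k_1 = 1.638 and 1 − D₀(k_r−k_1)/(k_1 L₀) = 0.9586,
t_c = ln(1.638 × 0.9586) / (0.498 − 0.304) = ln(1.570) / 0.1940 = 0.4513/0.1940 = 2.326 d.
D_c = (k_1/k_r) L₀ e^(−k_1 t_c) = (0.304/0.498) × 24.8 × e^(−0.304×2.326) = 0.6104 × 24.8 × 0.4931 = 7.464 mg/L.
Minimum DO = C_s − D_c = 11.6 − 7.464 = 4.136 mg/L.
x_c = v t_c = 0.842 m/s × 2.326 d × 86400 s/d = 169200 m ≈ 169 km.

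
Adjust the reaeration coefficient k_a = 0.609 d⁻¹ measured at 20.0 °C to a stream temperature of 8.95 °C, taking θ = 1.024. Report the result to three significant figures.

k_a ≈ 0.469 d⁻¹

k_a(T₂) = k_a(T₁) · θ^(T₂−T₁) = 0.609 × 1.024^(8.95−20.0)
= 0.609 × 1.024^-11.1 = 0.609 × 0.7695 = 0.4686 d⁻¹.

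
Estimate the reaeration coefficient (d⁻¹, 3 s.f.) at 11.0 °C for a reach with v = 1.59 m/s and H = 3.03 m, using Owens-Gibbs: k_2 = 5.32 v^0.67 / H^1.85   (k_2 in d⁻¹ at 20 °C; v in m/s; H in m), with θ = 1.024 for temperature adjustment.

k_2(20) = 5.32 × 1.59^0.67 / 3.03^1.85 = 5.32 × 1.364 / 7.774 = 0.9336 d⁻¹.
k_2(11.0) = 0.9336 × 1.024^(11.0−20) = 0.9336 × 0.8078 = 0.7542 d⁻¹.

k_2 ≈ 0.754 d⁻¹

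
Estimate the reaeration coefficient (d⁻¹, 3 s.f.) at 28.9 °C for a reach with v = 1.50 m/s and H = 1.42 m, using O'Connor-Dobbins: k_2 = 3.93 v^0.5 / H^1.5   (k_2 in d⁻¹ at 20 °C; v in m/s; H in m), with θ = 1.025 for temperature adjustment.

k_2(20) = 3.93 × 1.50^0.5 / 1.42^1.5 = 3.93 × 1.225 / 1.692 = 2.844 d⁻¹.
k_2(28.9) = 2.844 × 1.025^(28.9−20) = 2.844 × 1.246 = 3.544 d⁻¹.

k_2 ≈ 3.54 d⁻¹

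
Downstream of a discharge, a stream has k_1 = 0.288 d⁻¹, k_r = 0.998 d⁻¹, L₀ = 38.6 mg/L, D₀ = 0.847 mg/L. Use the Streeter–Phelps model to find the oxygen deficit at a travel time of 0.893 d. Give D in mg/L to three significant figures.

D ≈ 6.03 mg/L

k_1 L₀/(k_r−k_1) = 0.288×38.6/(0.998−0.288) = 11.12/0.7100 = 15.66 mg/L.
e^(−k_1 t) = e^(−0.288×0.8930) = 0.7732; e^(−k_r t) = e^(−0.998×0.8930) = 0.4102.
D = 15.66 × (0.7732 − 0.4102) + 0.847 × 0.4102 = 5.685 + 0.3474 = 6.032 mg/L.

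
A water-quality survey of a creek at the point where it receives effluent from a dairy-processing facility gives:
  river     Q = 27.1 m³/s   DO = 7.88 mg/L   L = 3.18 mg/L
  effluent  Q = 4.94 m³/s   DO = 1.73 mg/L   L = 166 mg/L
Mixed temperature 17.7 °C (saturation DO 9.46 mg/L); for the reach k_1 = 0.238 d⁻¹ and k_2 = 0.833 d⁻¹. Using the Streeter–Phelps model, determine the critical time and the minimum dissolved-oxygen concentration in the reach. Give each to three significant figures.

t_c ≈ 1.68 d; minimum DO ≈ 4.04 mg/L

Mixed DO = (27.1×7.88 + 4.94×1.73)/(27.1+4.94) = 222.1/32.04 = 6.932 mg/L.
Mixed L₀ = (27.1×3.18 + 4.94×166)/(32.04) = 906.2/32.04 = 28.28 mg/L.
Initial deficit D₀ = C_s − DO₀ = 9.46 − 6.932 = 2.528 mg/L.
t_c = (1/0.5950) ln[(0.833/0.238)(1 − 2.528×0.5950/(0.238×28.28))] = 1.681 × ln(2.718) = 1.680 d.
D_c = (0.238/0.833) × 28.28 × e^(−0.238×1.680) = 0.2857 × 28.28 × 0.6704 = 5.417 mg/L.
Minimum DO = 9.46 − 5.417 = 4.043 mg/L.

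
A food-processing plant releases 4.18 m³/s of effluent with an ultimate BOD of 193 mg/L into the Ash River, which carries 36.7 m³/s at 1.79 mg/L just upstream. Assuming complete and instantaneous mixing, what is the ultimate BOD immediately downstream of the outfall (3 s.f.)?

Flow-weighted mixing: C = (Q_r C_r + Q_w C_w)/(Q_r + Q_w)
= (36.7×1.79 + 4.18×193)/(36.7 + 4.18) = 872.4/40.88 = 21.34 mg/L.

21.3 mg/L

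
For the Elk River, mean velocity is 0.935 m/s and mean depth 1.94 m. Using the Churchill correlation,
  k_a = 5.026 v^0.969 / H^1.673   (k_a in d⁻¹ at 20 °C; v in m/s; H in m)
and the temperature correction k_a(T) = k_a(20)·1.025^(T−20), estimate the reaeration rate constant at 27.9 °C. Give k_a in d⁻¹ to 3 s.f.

k_a(20) = 5.026 × 0.935^0.969 / 1.94^1.673 = 5.026 × 0.9370 / 3.030 = 1.554 d⁻¹.
k_a(27.9) = 1.554 × 1.025^(27.9−20) = 1.554 × 1.215 = 1.889 d⁻¹.

k_a ≈ 1.89 d⁻¹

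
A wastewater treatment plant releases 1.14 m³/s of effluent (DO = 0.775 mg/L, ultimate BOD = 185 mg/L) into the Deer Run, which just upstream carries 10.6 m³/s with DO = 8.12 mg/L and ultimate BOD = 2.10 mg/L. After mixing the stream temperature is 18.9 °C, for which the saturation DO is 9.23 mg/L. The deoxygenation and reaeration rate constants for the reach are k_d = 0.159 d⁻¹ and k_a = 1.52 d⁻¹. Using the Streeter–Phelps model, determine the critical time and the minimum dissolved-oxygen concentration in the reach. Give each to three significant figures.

t_c ≈ 0.527 d; minimum DO ≈ 7.32 mg/L

Mixed DO = (10.6×8.12 + 1.14×0.775)/(10.6+1.14) = 86.96/11.74 = 7.407 mg/L.
Mixed L₀ = (10.6×2.10 + 1.14×185)/(11.74) = 233.2/11.74 = 19.86 mg/L.
Initial deficit D₀ = C_s − DO₀ = 9.23 − 7.407 = 1.823 mg/L.
t_c = (1/1.361) ln[(1.52/0.159)(1 − 1.823×1.361/(0.159×19.86))] = 0.7348 × ln(2.048) = 0.5266 d.
D_c = (0.159/1.52) × 19.86 × e^(−0.159×0.5266) = 0.1046 × 19.86 × 0.9197 = 1.911 mg/L.
Minimum DO = 9.23 − 1.911 = 7.319 mg/L.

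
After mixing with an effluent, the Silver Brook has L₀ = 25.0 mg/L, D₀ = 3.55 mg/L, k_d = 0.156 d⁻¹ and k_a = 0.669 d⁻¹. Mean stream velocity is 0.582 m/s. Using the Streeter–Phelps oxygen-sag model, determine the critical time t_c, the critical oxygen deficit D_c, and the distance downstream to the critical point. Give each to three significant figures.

At the critical point dD/dt = 0, so k_d L₀ e^(−k_d t) = k_a D. Substituting D(t) from the Streeter–Phelps equation and solving for t gives
t_c = ln[(k_a/k_d)(1 − D₀(k_a−k_d)/(k_d L₀))] / (k_a−k_d).
Here k_a−k_d = 0.5130 d⁻¹ and 1 − D₀(k_a−k_d)/(k_d L₀) = 1 − 3.55×0.5130/(0.156×25.0) = 0.5330, so
t_c = ln(4.288 × 0.5330) / 0.5130 = 0.8268 / 0.5130 = 1.612 d.
D_c = (k_d/k_a) L₀ e^(−k_d t_c) = (0.156/0.669) × 25.0 × e^(−0.156×1.612) = 0.2332 × 25.0 × 0.7777 = 4.534 mg/L.
x_c = v t_c = 0.582 m/s × 1.612 d × 86400 s/d = 81040 m ≈ 81.0 km.

t_c ≈ 1.61 d; D_c ≈ 4.53 mg/L; x_c ≈ 81.0 km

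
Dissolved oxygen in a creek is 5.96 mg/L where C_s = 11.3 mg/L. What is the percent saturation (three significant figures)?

% saturation = C/C_s × 100 = 5.96/11.3 × 100 = 52.7 %.

52.7 % saturation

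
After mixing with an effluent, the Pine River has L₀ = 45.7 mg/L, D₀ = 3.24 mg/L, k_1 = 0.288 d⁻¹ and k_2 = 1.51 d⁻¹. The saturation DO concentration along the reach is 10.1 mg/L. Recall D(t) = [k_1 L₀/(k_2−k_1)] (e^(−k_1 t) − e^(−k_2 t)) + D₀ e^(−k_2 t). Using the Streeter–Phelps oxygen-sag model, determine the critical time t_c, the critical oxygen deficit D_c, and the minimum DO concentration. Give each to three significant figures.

t_c ≈ 1.06 d; D_c ≈ 6.42 mg/L; min DO ≈ 3.68 mg/L

With k_2/k_1 = 5.243 and 1 − D₀(k_2−k_1)/(k_1 L₀) = 0.6992,
t_c = ln(5.243 × 0.6992) / (1.51 − 0.288) = ln(3.666) / 1.222 = 1.299/1.222 = 1.063 d.
D_c = (k_1/k_2) L₀ e^(−k_1 t_c) = (0.288/1.51) × 45.7 × e^(−0.288×1.063) = 0.1907 × 45.7 × 0.7363 = 6.418 mg/L.
Minimum DO = C_s − D_c = 10.1 − 6.418 = 3.682 mg/L.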